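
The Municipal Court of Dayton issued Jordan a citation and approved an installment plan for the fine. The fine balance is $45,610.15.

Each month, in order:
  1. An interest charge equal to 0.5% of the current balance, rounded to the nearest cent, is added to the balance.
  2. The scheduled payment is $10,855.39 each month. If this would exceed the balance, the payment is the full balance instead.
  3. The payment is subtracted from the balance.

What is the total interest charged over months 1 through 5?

$606.21

# | Opening | Interest | Payment | End bal
1 | $45,610.15 | $228.05 | $10,855.39 | $34,982.81
2 | $34,982.81 | $174.91 | $10,855.39 | $24,302.33
3 | $24,302.33 | $121.51 | $10,855.39 | $13,568.45
4 | $13,568.45 | $67.84 | $10,855.39 | $2,780.90
5 | $2,780.90 | $13.90 | $2,794.80 | $0.00
Total interest: $228.05 + $174.91 + $121.51 + $67.84 + $13.90 = $606.21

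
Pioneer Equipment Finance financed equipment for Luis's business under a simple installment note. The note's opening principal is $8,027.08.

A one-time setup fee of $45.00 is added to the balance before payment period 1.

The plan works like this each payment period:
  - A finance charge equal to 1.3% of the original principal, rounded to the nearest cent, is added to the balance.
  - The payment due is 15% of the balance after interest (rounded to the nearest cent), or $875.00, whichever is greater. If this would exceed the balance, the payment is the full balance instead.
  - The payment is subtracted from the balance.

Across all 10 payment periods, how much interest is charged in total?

Payment period 1: opening $8,072.08; interest $104.35 → $8,176.43; payment $1,226.46; balance $6,949.97
Payment period 2: opening $6,949.97; interest $104.35 → $7,054.32; payment $1,058.15; balance $5,996.17
Payment period 3: opening $5,996.17; interest $104.35 → $6,100.52; payment $915.08; balance $5,185.44
Payment period 4: opening $5,185.44; interest $104.35 → $5,289.79; payment $875.00; balance $4,414.79
Payment period 5: opening $4,414.79; interest $104.35 → $4,519.14; payment $875.00; balance $3,644.14
Payment period 6: opening $3,644.14; interest $104.35 → $3,748.49; payment $875.00; balance $2,873.49
Payment period 7: opening $2,873.49; interest $104.35 → $2,977.84; payment $875.00; balance $2,102.84
Payment period 8: opening $2,102.84; interest $104.35 → $2,207.19; payment $875.00; balance $1,332.19
Payment period 9: opening $1,332.19; interest $104.35 → $1,436.54; payment $875.00; balance $561.54
Payment period 10: opening $561.54; interest $104.35 → $665.89; payment $665.89; balance $0.00
Total interest: $104.35 + $104.35 + $104.35 + $104.35 + $104.35 + $104.35 + $104.35 + $104.35 + $104.35 + $104.35 = $1,043.50

$1,043.50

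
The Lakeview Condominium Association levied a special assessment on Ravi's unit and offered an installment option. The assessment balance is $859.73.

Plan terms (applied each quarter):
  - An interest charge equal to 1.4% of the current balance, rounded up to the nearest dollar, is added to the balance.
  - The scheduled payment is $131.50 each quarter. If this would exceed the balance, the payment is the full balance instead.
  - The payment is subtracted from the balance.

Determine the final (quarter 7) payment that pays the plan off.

$122.73

# | Opening | Interest | Payment | End bal
1 | $859.73 | $13.00 | $131.50 | $741.23
2 | $741.23 | $11.00 | $131.50 | $620.73
3 | $620.73 | $9.00 | $131.50 | $498.23
4 | $498.23 | $7.00 | $131.50 | $373.73
5 | $373.73 | $6.00 | $131.50 | $248.23
6 | $248.23 | $4.00 | $131.50 | $120.73
7 | $120.73 | $2.00 | $122.73 | $0.00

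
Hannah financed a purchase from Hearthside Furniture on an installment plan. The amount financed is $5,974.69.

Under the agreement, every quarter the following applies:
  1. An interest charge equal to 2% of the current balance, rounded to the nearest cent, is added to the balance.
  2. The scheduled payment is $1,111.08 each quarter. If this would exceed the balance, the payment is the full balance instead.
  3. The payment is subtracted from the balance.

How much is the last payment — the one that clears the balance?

$830.72

Quarter 1: $5,974.69 +$119.49 interest = $6,094.18; pay $1,111.08 → $4,983.10
Quarter 2: $4,983.10 +$99.66 interest = $5,082.76; pay $1,111.08 → $3,971.68
Quarter 3: $3,971.68 +$79.43 interest = $4,051.11; pay $1,111.08 → $2,940.03
Quarter 4: $2,940.03 +$58.80 interest = $2,998.83; pay $1,111.08 → $1,887.75
Quarter 5: $1,887.75 +$37.76 interest = $1,925.51; pay $1,111.08 → $814.43
Quarter 6: $814.43 +$16.29 interest = $830.72; pay $830.72 → $0.00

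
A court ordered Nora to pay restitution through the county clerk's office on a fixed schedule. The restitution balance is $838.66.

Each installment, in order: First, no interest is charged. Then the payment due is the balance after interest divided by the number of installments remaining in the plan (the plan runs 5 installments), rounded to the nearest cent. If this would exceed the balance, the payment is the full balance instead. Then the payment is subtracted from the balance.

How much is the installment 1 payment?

$167.73

Installment 1: $838.66 − $167.73 → $670.93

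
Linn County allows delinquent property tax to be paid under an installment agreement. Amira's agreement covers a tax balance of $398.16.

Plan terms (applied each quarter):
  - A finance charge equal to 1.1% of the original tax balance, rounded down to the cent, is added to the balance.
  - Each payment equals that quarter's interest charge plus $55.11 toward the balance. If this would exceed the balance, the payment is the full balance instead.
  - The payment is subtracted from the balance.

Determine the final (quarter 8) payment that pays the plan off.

# | Opening | Interest | Payment | End bal
1 | $398.16 | $4.37 | $59.48 | $343.05
2 | $343.05 | $4.37 | $59.48 | $287.94
3 | $287.94 | $4.37 | $59.48 | $232.83
4 | $232.83 | $4.37 | $59.48 | $177.72
5 | $177.72 | $4.37 | $59.48 | $122.61
6 | $122.61 | $4.37 | $59.48 | $67.50
7 | $67.50 | $4.37 | $59.48 | $12.39
8 | $12.39 | $4.37 | $16.76 | $0.00

$16.76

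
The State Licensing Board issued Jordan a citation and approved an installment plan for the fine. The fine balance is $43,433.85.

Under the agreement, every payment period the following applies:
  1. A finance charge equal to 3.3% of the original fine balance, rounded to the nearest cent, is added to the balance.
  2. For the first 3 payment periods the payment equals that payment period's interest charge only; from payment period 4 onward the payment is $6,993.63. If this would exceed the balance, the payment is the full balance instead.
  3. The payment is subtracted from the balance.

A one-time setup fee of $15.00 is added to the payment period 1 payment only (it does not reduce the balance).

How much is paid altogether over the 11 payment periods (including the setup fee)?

# | Opening | Interest | Payment | Fee | End bal
1 | $43,433.85 | $1,433.32 | $1,433.32 | $15.00 | $43,433.85
2 | $43,433.85 | $1,433.32 | $1,433.32 | — | $43,433.85
3 | $43,433.85 | $1,433.32 | $1,433.32 | — | $43,433.85
4 | $43,433.85 | $1,433.32 | $6,993.63 | — | $37,873.54
5 | $37,873.54 | $1,433.32 | $6,993.63 | — | $32,313.23
6 | $32,313.23 | $1,433.32 | $6,993.63 | — | $26,752.92
7 | $26,752.92 | $1,433.32 | $6,993.63 | — | $21,192.61
8 | $21,192.61 | $1,433.32 | $6,993.63 | — | $15,632.30
9 | $15,632.30 | $1,433.32 | $6,993.63 | — | $10,071.99
10 | $10,071.99 | $1,433.32 | $6,993.63 | — | $4,511.68
11 | $4,511.68 | $1,433.32 | $5,945.00 | — | $0.00
Total paid: $59,215.37

$59,215.37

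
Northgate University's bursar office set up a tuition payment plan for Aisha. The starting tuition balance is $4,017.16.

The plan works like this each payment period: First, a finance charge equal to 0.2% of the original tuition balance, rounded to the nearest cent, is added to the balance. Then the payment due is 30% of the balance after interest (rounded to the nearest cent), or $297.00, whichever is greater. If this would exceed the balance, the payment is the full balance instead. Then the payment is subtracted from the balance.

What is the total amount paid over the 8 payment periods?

Payment period 1: opening $4,017.16; interest $8.03 → $4,025.19; payment $1,207.56; balance $2,817.63
Payment period 2: opening $2,817.63; interest $8.03 → $2,825.66; payment $847.70; balance $1,977.96
Payment period 3: opening $1,977.96; interest $8.03 → $1,985.99; payment $595.80; balance $1,390.19
Payment period 4: opening $1,390.19; interest $8.03 → $1,398.22; payment $419.47; balance $978.75
Payment period 5: opening $978.75; interest $8.03 → $986.78; payment $297.00; balance $689.78
Payment period 6: opening $689.78; interest $8.03 → $697.81; payment $297.00; balance $400.81
Payment period 7: opening $400.81; interest $8.03 → $408.84; payment $297.00; balance $111.84
Payment period 8: opening $111.84; interest $8.03 → $119.87; payment $119.87; balance $0.00
Total paid: $4,081.40

$4,081.40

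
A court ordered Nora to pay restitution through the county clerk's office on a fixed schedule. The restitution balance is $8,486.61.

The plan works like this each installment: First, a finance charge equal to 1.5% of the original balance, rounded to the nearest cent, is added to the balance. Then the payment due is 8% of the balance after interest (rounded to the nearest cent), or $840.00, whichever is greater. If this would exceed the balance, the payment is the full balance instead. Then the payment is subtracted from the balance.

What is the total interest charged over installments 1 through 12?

Installment 1: opening $8,486.61; interest $127.30 → $8,613.91; payment $840.00; balance $7,773.91
Installment 2: opening $7,773.91; interest $127.30 → $7,901.21; payment $840.00; balance $7,061.21
Installment 3: opening $7,061.21; interest $127.30 → $7,188.51; payment $840.00; balance $6,348.51
Installment 4: opening $6,348.51; interest $127.30 → $6,475.81; payment $840.00; balance $5,635.81
Installment 5: opening $5,635.81; interest $127.30 → $5,763.11; payment $840.00; balance $4,923.11
Installment 6: opening $4,923.11; interest $127.30 → $5,050.41; payment $840.00; balance $4,210.41
Installment 7: opening $4,210.41; interest $127.30 → $4,337.71; payment $840.00; balance $3,497.71
Installment 8: opening $3,497.71; interest $127.30 → $3,625.01; payment $840.00; balance $2,785.01
Installment 9: opening $2,785.01; interest $127.30 → $2,912.31; payment $840.00; balance $2,072.31
Installment 10: opening $2,072.31; interest $127.30 → $2,199.61; payment $840.00; balance $1,359.61
Installment 11: opening $1,359.61; interest $127.30 → $1,486.91; payment $840.00; balance $646.91
Installment 12: opening $646.91; interest $127.30 → $774.21; payment $774.21; balance $0.00
Total interest: $127.30 + $127.30 + $127.30 + $127.30 + $127.30 + $127.30 + $127.30 + $127.30 + $127.30 + $127.30 + $127.30 + $127.30 = $1,527.60

$1,527.60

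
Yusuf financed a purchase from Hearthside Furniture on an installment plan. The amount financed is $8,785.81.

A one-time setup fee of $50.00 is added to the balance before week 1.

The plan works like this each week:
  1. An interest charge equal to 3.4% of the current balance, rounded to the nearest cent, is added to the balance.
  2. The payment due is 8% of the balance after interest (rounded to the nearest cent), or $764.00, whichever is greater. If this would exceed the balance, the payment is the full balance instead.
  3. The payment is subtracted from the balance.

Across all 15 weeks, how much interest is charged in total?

Week 1: opening $8,835.81; interest $300.42 → $9,136.23; payment $764.00; balance $8,372.23
Week 2: opening $8,372.23; interest $284.66 → $8,656.89; payment $764.00; balance $7,892.89
Week 3: opening $7,892.89; interest $268.36 → $8,161.25; payment $764.00; balance $7,397.25
Week 4: opening $7,397.25; interest $251.51 → $7,648.76; payment $764.00; balance $6,884.76
Week 5: opening $6,884.76; interest $234.08 → $7,118.84; payment $764.00; balance $6,354.84
Week 6: opening $6,354.84; interest $216.06 → $6,570.90; payment $764.00; balance $5,806.90
Week 7: opening $5,806.90; interest $197.43 → $6,004.33; payment $764.00; balance $5,240.33
Week 8: opening $5,240.33; interest $178.17 → $5,418.50; payment $764.00; balance $4,654.50
Week 9: opening $4,654.50; interest $158.25 → $4,812.75; payment $764.00; balance $4,048.75
Week 10: opening $4,048.75; interest $137.66 → $4,186.41; payment $764.00; balance $3,422.41
Week 11: opening $3,422.41; interest $116.36 → $3,538.77; payment $764.00; balance $2,774.77
Week 12: opening $2,774.77; interest $94.34 → $2,869.11; payment $764.00; balance $2,105.11
Week 13: opening $2,105.11; interest $71.57 → $2,176.68; payment $764.00; balance $1,412.68
Week 14: opening $1,412.68; interest $48.03 → $1,460.71; payment $764.00; balance $696.71
Week 15: opening $696.71; interest $23.69 → $720.40; payment $720.40; balance $0.00
Total interest: $300.42 + $284.66 + $268.36 + $251.51 + $234.08 + $216.06 + $197.43 + $178.17 + $158.25 + $137.66 + $116.36 + $94.34 + $71.57 + $48.03 + $23.69 = $2,580.59

$2,580.59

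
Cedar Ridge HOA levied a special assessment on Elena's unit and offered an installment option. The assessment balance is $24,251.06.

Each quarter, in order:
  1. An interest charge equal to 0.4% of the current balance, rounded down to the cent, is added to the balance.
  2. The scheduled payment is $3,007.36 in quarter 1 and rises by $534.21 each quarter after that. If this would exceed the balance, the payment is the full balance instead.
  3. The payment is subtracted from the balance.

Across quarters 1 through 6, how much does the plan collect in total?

Quarter 1: $24,251.06 +$97.00 interest = $24,348.06; pay $3,007.36 → $21,340.70
Quarter 2: $21,340.70 +$85.36 interest = $21,426.06; pay $3,541.57 → $17,884.49
Quarter 3: $17,884.49 +$71.53 interest = $17,956.02; pay $4,075.78 → $13,880.24
Quarter 4: $13,880.24 +$55.52 interest = $13,935.76; pay $4,609.99 → $9,325.77
Quarter 5: $9,325.77 +$37.30 interest = $9,363.07; pay $5,144.20 → $4,218.87
Quarter 6: $4,218.87 +$16.87 interest = $4,235.74; pay $4,235.74 → $0.00
Total paid: $24,614.64

$24,614.64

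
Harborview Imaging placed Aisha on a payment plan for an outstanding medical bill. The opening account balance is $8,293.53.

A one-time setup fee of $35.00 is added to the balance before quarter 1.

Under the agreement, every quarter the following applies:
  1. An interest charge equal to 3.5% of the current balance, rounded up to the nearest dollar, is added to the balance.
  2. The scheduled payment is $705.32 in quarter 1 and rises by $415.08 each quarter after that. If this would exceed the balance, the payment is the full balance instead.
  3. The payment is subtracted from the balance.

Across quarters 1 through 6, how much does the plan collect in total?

$9,555.53

Quarter 1: opening $8,328.53; interest $292.00 → $8,620.53; payment $705.32; balance $7,915.21
Quarter 2: opening $7,915.21; interest $278.00 → $8,193.21; payment $1,120.40; balance $7,072.81
Quarter 3: opening $7,072.81; interest $248.00 → $7,320.81; payment $1,535.48; balance $5,785.33
Quarter 4: opening $5,785.33; interest $203.00 → $5,988.33; payment $1,950.56; balance $4,037.77
Quarter 5: opening $4,037.77; interest $142.00 → $4,179.77; payment $2,365.64; balance $1,814.13
Quarter 6: opening $1,814.13; interest $64.00 → $1,878.13; payment $1,878.13; balance $0.00
Total paid: $9,555.53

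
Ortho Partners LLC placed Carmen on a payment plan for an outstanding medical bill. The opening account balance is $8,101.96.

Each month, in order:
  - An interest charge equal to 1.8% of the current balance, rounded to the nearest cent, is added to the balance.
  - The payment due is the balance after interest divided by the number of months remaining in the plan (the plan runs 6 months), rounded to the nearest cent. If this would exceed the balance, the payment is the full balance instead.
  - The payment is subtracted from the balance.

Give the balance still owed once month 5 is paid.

$1,476.31

# | Opening | Interest | Payment | End bal
1 | $8,101.96 | $145.84 | $1,374.63 | $6,873.17
2 | $6,873.17 | $123.72 | $1,399.38 | $5,597.51
3 | $5,597.51 | $100.76 | $1,424.57 | $4,273.70
4 | $4,273.70 | $76.93 | $1,450.21 | $2,900.42
5 | $2,900.42 | $52.21 | $1,476.32 | $1,476.31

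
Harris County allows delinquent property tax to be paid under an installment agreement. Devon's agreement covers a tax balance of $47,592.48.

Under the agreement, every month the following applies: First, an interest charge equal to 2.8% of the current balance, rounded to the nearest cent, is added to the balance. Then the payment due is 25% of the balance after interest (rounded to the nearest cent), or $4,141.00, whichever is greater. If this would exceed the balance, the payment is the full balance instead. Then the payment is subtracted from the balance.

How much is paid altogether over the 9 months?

Month 1: opening $47,592.48; interest $1,332.59 → $48,925.07; payment $12,231.27; balance $36,693.80
Month 2: opening $36,693.80; interest $1,027.43 → $37,721.23; payment $9,430.31; balance $28,290.92
Month 3: opening $28,290.92; interest $792.15 → $29,083.07; payment $7,270.77; balance $21,812.30
Month 4: opening $21,812.30; interest $610.74 → $22,423.04; payment $5,605.76; balance $16,817.28
Month 5: opening $16,817.28; interest $470.88 → $17,288.16; payment $4,322.04; balance $12,966.12
Month 6: opening $12,966.12; interest $363.05 → $13,329.17; payment $4,141.00; balance $9,188.17
Month 7: opening $9,188.17; interest $257.27 → $9,445.44; payment $4,141.00; balance $5,304.44
Month 8: opening $5,304.44; interest $148.52 → $5,452.96; payment $4,141.00; balance $1,311.96
Month 9: opening $1,311.96; interest $36.73 → $1,348.69; payment $1,348.69; balance $0.00
Total paid: $52,631.84

$52,631.84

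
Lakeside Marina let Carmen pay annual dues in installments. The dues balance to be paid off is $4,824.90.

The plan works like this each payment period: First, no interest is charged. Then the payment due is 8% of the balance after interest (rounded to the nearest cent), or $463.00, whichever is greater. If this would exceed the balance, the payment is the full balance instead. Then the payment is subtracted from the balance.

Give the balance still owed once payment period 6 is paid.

Payment period 1: opening $4,824.90; payment $463.00; balance $4,361.90
Payment period 2: opening $4,361.90; payment $463.00; balance $3,898.90
Payment period 3: opening $3,898.90; payment $463.00; balance $3,435.90
Payment period 4: opening $3,435.90; payment $463.00; balance $2,972.90
Payment period 5: opening $2,972.90; payment $463.00; balance $2,509.90
Payment period 6: opening $2,509.90; payment $463.00; balance $2,046.90

$2,046.90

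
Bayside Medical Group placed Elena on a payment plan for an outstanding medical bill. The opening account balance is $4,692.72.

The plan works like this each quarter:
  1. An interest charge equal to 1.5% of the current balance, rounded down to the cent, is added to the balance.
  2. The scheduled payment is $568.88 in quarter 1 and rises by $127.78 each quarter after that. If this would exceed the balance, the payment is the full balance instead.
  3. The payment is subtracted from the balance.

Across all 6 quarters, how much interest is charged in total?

Quarter 1: opening $4,692.72; interest $70.39 → $4,763.11; payment $568.88; balance $4,194.23
Quarter 2: opening $4,194.23; interest $62.91 → $4,257.14; payment $696.66; balance $3,560.48
Quarter 3: opening $3,560.48; interest $53.40 → $3,613.88; payment $824.44; balance $2,789.44
Quarter 4: opening $2,789.44; interest $41.84 → $2,831.28; payment $952.22; balance $1,879.06
Quarter 5: opening $1,879.06; interest $28.18 → $1,907.24; payment $1,080.00; balance $827.24
Quarter 6: opening $827.24; interest $12.40 → $839.64; payment $839.64; balance $0.00
Total interest: $70.39 + $62.91 + $53.40 + $41.84 + $28.18 + $12.40 = $269.12

$269.12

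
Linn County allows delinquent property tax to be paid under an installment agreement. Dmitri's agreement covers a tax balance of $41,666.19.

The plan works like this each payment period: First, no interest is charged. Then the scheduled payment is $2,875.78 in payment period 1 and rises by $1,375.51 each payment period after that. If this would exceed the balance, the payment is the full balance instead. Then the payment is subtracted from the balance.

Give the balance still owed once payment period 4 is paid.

Payment period 1: opening $41,666.19; payment $2,875.78; balance $38,790.41
Payment period 2: opening $38,790.41; payment $4,251.29; balance $34,539.12
Payment period 3: opening $34,539.12; payment $5,626.80; balance $28,912.32
Payment period 4: opening $28,912.32; payment $7,002.31; balance $21,910.01

$21,910.01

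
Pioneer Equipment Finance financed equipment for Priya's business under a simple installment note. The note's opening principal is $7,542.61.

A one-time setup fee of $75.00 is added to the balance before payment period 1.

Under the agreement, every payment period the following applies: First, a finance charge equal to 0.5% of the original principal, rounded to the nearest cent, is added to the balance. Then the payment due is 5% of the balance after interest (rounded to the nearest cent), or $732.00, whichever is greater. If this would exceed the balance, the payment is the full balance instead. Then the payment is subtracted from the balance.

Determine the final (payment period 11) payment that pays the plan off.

Payment period 1: opening $7,617.61; interest $37.71 → $7,655.32; payment $732.00; balance $6,923.32
Payment period 2: opening $6,923.32; interest $37.71 → $6,961.03; payment $732.00; balance $6,229.03
Payment period 3: opening $6,229.03; interest $37.71 → $6,266.74; payment $732.00; balance $5,534.74
Payment period 4: opening $5,534.74; interest $37.71 → $5,572.45; payment $732.00; balance $4,840.45
Payment period 5: opening $4,840.45; interest $37.71 → $4,878.16; payment $732.00; balance $4,146.16
Payment period 6: opening $4,146.16; interest $37.71 → $4,183.87; payment $732.00; balance $3,451.87
Payment period 7: opening $3,451.87; interest $37.71 → $3,489.58; payment $732.00; balance $2,757.58
Payment period 8: opening $2,757.58; interest $37.71 → $2,795.29; payment $732.00; balance $2,063.29
Payment period 9: opening $2,063.29; interest $37.71 → $2,101.00; payment $732.00; balance $1,369.00
Payment period 10: opening $1,369.00; interest $37.71 → $1,406.71; payment $732.00; balance $674.71
Payment period 11: opening $674.71; interest $37.71 → $712.42; payment $712.42; balance $0.00

$712.42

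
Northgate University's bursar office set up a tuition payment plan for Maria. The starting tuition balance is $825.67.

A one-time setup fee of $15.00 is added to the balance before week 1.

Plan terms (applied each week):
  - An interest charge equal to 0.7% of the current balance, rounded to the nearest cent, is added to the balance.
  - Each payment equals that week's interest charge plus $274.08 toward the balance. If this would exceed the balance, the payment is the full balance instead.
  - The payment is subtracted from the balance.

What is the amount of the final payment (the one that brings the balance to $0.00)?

# | Opening | Interest | Payment | End bal
1 | $840.67 | $5.88 | $279.96 | $566.59
2 | $566.59 | $3.97 | $278.05 | $292.51
3 | $292.51 | $2.05 | $276.13 | $18.43
4 | $18.43 | $0.13 | $18.56 | $0.00

$18.56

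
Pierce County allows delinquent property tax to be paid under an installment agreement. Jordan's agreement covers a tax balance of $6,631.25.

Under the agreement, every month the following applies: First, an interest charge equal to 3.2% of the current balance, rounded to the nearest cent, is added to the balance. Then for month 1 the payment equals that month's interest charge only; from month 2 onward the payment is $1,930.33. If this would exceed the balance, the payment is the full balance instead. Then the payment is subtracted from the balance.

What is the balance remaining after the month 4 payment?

$1,310.16

# | Opening | Interest | Payment | End bal
1 | $6,631.25 | $212.20 | $212.20 | $6,631.25
2 | $6,631.25 | $212.20 | $1,930.33 | $4,913.12
3 | $4,913.12 | $157.22 | $1,930.33 | $3,140.01
4 | $3,140.01 | $100.48 | $1,930.33 | $1,310.16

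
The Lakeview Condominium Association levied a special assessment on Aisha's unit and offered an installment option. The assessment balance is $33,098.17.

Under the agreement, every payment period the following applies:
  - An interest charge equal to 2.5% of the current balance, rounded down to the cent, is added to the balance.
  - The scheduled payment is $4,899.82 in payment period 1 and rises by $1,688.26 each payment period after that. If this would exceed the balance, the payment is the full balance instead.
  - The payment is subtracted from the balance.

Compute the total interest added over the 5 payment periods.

Payment period 1: opening $33,098.17; interest $827.45 → $33,925.62; payment $4,899.82; balance $29,025.80
Payment period 2: opening $29,025.80; interest $725.64 → $29,751.44; payment $6,588.08; balance $23,163.36
Payment period 3: opening $23,163.36; interest $579.08 → $23,742.44; payment $8,276.34; balance $15,466.10
Payment period 4: opening $15,466.10; interest $386.65 → $15,852.75; payment $9,964.60; balance $5,888.15
Payment period 5: opening $5,888.15; interest $147.20 → $6,035.35; payment $6,035.35; balance $0.00
Total interest: $827.45 + $725.64 + $579.08 + $386.65 + $147.20 = $2,666.02

$2,666.02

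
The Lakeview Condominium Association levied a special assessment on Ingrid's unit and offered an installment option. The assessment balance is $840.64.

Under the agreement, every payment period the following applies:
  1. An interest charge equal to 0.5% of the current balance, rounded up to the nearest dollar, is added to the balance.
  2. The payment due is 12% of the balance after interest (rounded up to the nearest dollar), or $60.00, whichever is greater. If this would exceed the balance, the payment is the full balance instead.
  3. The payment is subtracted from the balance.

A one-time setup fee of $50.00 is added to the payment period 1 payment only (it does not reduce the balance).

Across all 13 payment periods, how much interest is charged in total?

$33.00

Payment period 1: opening $840.64; interest $5.00 → $845.64; payment $102.00 (+ $50.00 fee); balance $743.64
Payment period 2: opening $743.64; interest $4.00 → $747.64; payment $90.00; balance $657.64
Payment period 3: opening $657.64; interest $4.00 → $661.64; payment $80.00; balance $581.64
Payment period 4: opening $581.64; interest $3.00 → $584.64; payment $71.00; balance $513.64
Payment period 5: opening $513.64; interest $3.00 → $516.64; payment $62.00; balance $454.64
Payment period 6: opening $454.64; interest $3.00 → $457.64; payment $60.00; balance $397.64
Payment period 7: opening $397.64; interest $2.00 → $399.64; payment $60.00; balance $339.64
Payment period 8: opening $339.64; interest $2.00 → $341.64; payment $60.00; balance $281.64
Payment period 9: opening $281.64; interest $2.00 → $283.64; payment $60.00; balance $223.64
Payment period 10: opening $223.64; interest $2.00 → $225.64; payment $60.00; balance $165.64
Payment period 11: opening $165.64; interest $1.00 → $166.64; payment $60.00; balance $106.64
Payment period 12: opening $106.64; interest $1.00 → $107.64; payment $60.00; balance $47.64
Payment period 13: opening $47.64; interest $1.00 → $48.64; payment $48.64; balance $0.00
Total interest: $5.00 + $4.00 + $4.00 + $3.00 + $3.00 + $3.00 + $2.00 + $2.00 + $2.00 + $2.00 + $1.00 + $1.00 + $1.00 = $33.00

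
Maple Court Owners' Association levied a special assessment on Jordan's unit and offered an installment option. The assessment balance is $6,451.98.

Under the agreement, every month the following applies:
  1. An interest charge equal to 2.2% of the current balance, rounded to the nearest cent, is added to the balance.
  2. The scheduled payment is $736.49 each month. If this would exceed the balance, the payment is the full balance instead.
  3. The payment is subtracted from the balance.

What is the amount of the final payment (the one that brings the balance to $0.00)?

Month 1: $6,451.98 +$141.94 interest = $6,593.92; pay $736.49 → $5,857.43
Month 2: $5,857.43 +$128.86 interest = $5,986.29; pay $736.49 → $5,249.80
Month 3: $5,249.80 +$115.50 interest = $5,365.30; pay $736.49 → $4,628.81
Month 4: $4,628.81 +$101.83 interest = $4,730.64; pay $736.49 → $3,994.15
Month 5: $3,994.15 +$87.87 interest = $4,082.02; pay $736.49 → $3,345.53
Month 6: $3,345.53 +$73.60 interest = $3,419.13; pay $736.49 → $2,682.64
Month 7: $2,682.64 +$59.02 interest = $2,741.66; pay $736.49 → $2,005.17
Month 8: $2,005.17 +$44.11 interest = $2,049.28; pay $736.49 → $1,312.79
Month 9: $1,312.79 +$28.88 interest = $1,341.67; pay $736.49 → $605.18
Month 10: $605.18 +$13.31 interest = $618.49; pay $618.49 → $0.00

$618.49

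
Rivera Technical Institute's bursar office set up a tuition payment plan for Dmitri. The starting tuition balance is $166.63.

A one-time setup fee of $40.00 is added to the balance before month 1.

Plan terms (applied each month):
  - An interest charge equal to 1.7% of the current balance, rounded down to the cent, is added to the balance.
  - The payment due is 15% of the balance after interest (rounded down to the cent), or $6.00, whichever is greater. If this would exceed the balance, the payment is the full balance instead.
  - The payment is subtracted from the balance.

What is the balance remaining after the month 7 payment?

$74.53

Month 1: $206.63 +$3.51 interest = $210.14; pay $31.52 → $178.62
Month 2: $178.62 +$3.03 interest = $181.65; pay $27.24 → $154.41
Month 3: $154.41 +$2.62 interest = $157.03; pay $23.55 → $133.48
Month 4: $133.48 +$2.26 interest = $135.74; pay $20.36 → $115.38
Month 5: $115.38 +$1.96 interest = $117.34; pay $17.60 → $99.74
Month 6: $99.74 +$1.69 interest = $101.43; pay $15.21 → $86.22
Month 7: $86.22 +$1.46 interest = $87.68; pay $13.15 → $74.53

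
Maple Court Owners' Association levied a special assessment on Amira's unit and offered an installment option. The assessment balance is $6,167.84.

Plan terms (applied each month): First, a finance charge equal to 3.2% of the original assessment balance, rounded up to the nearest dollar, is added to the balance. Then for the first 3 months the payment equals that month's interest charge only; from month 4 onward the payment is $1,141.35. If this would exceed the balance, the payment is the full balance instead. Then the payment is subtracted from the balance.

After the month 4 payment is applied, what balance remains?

# | Opening | Interest | Payment | End bal
1 | $6,167.84 | $198.00 | $198.00 | $6,167.84
2 | $6,167.84 | $198.00 | $198.00 | $6,167.84
3 | $6,167.84 | $198.00 | $198.00 | $6,167.84
4 | $6,167.84 | $198.00 | $1,141.35 | $5,224.49

$5,224.49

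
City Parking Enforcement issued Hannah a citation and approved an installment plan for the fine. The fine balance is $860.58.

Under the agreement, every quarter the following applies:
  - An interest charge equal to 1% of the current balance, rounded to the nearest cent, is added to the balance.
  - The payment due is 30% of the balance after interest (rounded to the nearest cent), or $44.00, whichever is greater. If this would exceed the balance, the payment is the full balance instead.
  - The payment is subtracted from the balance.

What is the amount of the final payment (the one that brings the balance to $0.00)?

Quarter 1: $860.58 +$8.61 interest = $869.19; pay $260.76 → $608.43
Quarter 2: $608.43 +$6.08 interest = $614.51; pay $184.35 → $430.16
Quarter 3: $430.16 +$4.30 interest = $434.46; pay $130.34 → $304.12
Quarter 4: $304.12 +$3.04 interest = $307.16; pay $92.15 → $215.01
Quarter 5: $215.01 +$2.15 interest = $217.16; pay $65.15 → $152.01
Quarter 6: $152.01 +$1.52 interest = $153.53; pay $46.06 → $107.47
Quarter 7: $107.47 +$1.07 interest = $108.54; pay $44.00 → $64.54
Quarter 8: $64.54 +$0.65 interest = $65.19; pay $44.00 → $21.19
Quarter 9: $21.19 +$0.21 interest = $21.40; pay $21.40 → $0.00

$21.40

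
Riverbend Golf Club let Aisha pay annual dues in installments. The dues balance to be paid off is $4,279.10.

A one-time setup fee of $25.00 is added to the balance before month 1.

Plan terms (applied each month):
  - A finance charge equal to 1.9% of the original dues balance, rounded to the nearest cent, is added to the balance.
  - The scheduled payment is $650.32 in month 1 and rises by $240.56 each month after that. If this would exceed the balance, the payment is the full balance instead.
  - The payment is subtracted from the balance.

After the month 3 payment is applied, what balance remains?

Month 1: opening $4,304.10; interest $81.30 → $4,385.40; payment $650.32; balance $3,735.08
Month 2: opening $3,735.08; interest $81.30 → $3,816.38; payment $890.88; balance $2,925.50
Month 3: opening $2,925.50; interest $81.30 → $3,006.80; payment $1,131.44; balance $1,875.36

$1,875.36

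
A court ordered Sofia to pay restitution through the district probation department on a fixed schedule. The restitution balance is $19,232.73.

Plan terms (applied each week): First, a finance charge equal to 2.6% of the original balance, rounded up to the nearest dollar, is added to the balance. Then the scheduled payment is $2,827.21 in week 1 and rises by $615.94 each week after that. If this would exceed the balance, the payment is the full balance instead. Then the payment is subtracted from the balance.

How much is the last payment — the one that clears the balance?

Week 1: opening $19,232.73; interest $501.00 → $19,733.73; payment $2,827.21; balance $16,906.52
Week 2: opening $16,906.52; interest $501.00 → $17,407.52; payment $3,443.15; balance $13,964.37
Week 3: opening $13,964.37; interest $501.00 → $14,465.37; payment $4,059.09; balance $10,406.28
Week 4: opening $10,406.28; interest $501.00 → $10,907.28; payment $4,675.03; balance $6,232.25
Week 5: opening $6,232.25; interest $501.00 → $6,733.25; payment $5,290.97; balance $1,442.28
Week 6: opening $1,442.28; interest $501.00 → $1,943.28; payment $1,943.28; balance $0.00

$1,943.28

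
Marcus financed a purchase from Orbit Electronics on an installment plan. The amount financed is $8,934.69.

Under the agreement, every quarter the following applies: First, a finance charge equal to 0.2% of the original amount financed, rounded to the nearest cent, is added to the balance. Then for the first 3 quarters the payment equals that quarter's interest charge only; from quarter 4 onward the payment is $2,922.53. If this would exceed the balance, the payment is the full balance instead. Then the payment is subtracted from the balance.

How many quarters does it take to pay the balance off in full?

7

Quarter 1: opening $8,934.69; interest $17.87 → $8,952.56; payment $17.87; balance $8,934.69
Quarter 2: opening $8,934.69; interest $17.87 → $8,952.56; payment $17.87; balance $8,934.69
Quarter 3: opening $8,934.69; interest $17.87 → $8,952.56; payment $17.87; balance $8,934.69
Quarter 4: opening $8,934.69; interest $17.87 → $8,952.56; payment $2,922.53; balance $6,030.03
Quarter 5: opening $6,030.03; interest $17.87 → $6,047.90; payment $2,922.53; balance $3,125.37
Quarter 6: opening $3,125.37; interest $17.87 → $3,143.24; payment $2,922.53; balance $220.71
Quarter 7: opening $220.71; interest $17.87 → $238.58; payment $238.58; balance $0.00
Balance reaches $0.00 in quarter 7.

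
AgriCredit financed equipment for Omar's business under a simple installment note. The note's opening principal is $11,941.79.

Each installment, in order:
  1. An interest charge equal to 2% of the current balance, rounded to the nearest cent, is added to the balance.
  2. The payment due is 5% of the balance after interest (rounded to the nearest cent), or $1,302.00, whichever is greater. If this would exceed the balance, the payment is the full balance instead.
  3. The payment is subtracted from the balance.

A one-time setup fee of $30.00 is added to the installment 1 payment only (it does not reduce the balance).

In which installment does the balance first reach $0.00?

# | Opening | Interest | Payment | Fee | End bal
1 | $11,941.79 | $238.84 | $1,302.00 | $30.00 | $10,878.63
2 | $10,878.63 | $217.57 | $1,302.00 | — | $9,794.20
3 | $9,794.20 | $195.88 | $1,302.00 | — | $8,688.08
4 | $8,688.08 | $173.76 | $1,302.00 | — | $7,559.84
5 | $7,559.84 | $151.20 | $1,302.00 | — | $6,409.04
6 | $6,409.04 | $128.18 | $1,302.00 | — | $5,235.22
7 | $5,235.22 | $104.70 | $1,302.00 | — | $4,037.92
8 | $4,037.92 | $80.76 | $1,302.00 | — | $2,816.68
9 | $2,816.68 | $56.33 | $1,302.00 | — | $1,571.01
10 | $1,571.01 | $31.42 | $1,302.00 | — | $300.43
11 | $300.43 | $6.01 | $306.44 | — | $0.00
Balance reaches $0.00 in installment 11.

11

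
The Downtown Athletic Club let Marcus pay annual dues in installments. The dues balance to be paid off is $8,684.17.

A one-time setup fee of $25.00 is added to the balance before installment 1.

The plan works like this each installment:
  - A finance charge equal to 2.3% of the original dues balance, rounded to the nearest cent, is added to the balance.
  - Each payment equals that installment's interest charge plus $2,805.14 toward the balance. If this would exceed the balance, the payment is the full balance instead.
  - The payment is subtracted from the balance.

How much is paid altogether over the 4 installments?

$9,508.13

Installment 1: $8,709.17 +$199.74 interest = $8,908.91; pay $3,004.88 → $5,904.03
Installment 2: $5,904.03 +$199.74 interest = $6,103.77; pay $3,004.88 → $3,098.89
Installment 3: $3,098.89 +$199.74 interest = $3,298.63; pay $3,004.88 → $293.75
Installment 4: $293.75 +$199.74 interest = $493.49; pay $493.49 → $0.00
Total paid: $9,508.13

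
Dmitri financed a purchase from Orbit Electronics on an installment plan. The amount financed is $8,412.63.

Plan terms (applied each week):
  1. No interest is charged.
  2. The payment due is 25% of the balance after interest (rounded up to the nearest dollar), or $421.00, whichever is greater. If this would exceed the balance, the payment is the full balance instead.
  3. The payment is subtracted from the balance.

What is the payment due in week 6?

# | Opening | Payment | End bal
1 | $8,412.63 | $2,104.00 | $6,308.63
2 | $6,308.63 | $1,578.00 | $4,730.63
3 | $4,730.63 | $1,183.00 | $3,547.63
4 | $3,547.63 | $887.00 | $2,660.63
5 | $2,660.63 | $666.00 | $1,994.63
6 | $1,994.63 | $499.00 | $1,495.63

$499.00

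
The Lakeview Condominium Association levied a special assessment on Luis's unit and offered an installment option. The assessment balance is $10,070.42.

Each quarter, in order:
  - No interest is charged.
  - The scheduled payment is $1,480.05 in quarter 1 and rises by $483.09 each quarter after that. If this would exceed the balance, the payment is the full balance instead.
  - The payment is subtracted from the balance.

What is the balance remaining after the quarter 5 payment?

$0.00

Quarter 1: $10,070.42 − $1,480.05 → $8,590.37
Quarter 2: $8,590.37 − $1,963.14 → $6,627.23
Quarter 3: $6,627.23 − $2,446.23 → $4,181.00
Quarter 4: $4,181.00 − $2,929.32 → $1,251.68
Quarter 5: $1,251.68 − $1,251.68 → $0.00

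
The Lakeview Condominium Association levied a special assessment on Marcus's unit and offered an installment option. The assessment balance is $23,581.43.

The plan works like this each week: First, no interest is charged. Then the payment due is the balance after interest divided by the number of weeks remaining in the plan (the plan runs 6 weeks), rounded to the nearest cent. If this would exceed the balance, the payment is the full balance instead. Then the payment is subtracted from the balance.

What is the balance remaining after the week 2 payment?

$15,720.95

Week 1: $23,581.43 − $3,930.24 → $19,651.19
Week 2: $19,651.19 − $3,930.24 → $15,720.95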